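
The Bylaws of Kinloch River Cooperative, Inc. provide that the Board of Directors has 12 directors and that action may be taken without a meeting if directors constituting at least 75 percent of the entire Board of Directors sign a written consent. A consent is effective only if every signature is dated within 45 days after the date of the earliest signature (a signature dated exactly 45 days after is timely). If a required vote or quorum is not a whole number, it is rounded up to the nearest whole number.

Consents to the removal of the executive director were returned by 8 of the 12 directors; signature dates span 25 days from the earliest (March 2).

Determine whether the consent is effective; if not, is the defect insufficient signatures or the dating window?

Not effective — insufficient signatures.

Signatures required: at least 75 percent of 12 — 3/4 of 12 = 9, so 9 needed; 8 signed. Insufficient.
Dating window: the latest signature is 25 days after the earliest; the limit is 45 days. Within the window.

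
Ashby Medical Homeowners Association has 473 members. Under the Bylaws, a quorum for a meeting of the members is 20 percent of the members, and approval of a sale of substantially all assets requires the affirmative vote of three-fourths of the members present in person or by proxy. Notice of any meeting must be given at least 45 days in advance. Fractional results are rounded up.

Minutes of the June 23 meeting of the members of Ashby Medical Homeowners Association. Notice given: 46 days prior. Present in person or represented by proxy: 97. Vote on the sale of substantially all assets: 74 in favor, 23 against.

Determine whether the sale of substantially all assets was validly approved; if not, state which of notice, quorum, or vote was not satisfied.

Notice: 46 days given; 45 required. Satisfied.
Quorum: 20% of 473 = 94.60, rounded up to 95; 97 present. Satisfied.
Vote: requires three-fourths of those present (97); 3/4 of 97 = 72.75, rounded up to 73, so 73 needed; 74 in favor. Satisfied.

Valid — all requirements satisfied.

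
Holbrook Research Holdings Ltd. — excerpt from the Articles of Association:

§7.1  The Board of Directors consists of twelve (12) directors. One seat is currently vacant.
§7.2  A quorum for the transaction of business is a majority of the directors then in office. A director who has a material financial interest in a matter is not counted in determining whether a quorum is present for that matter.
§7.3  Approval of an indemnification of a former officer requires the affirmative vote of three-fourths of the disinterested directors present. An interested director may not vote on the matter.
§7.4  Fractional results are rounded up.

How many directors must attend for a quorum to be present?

6

A majority of 11 is 6.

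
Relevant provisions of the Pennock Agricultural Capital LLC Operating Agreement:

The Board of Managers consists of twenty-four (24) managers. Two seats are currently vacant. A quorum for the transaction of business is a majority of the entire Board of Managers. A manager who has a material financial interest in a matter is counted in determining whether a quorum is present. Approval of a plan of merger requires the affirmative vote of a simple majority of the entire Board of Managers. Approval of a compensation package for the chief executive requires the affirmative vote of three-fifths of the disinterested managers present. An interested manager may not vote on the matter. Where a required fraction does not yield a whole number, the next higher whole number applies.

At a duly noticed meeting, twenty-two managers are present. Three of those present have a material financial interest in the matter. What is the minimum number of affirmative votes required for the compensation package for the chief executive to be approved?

12

The compensation package for the chief executive requires three-fifths of the disinterested managers present (22 − 3 = 19).
3/5 of 19 = 11.40, rounded up to 12.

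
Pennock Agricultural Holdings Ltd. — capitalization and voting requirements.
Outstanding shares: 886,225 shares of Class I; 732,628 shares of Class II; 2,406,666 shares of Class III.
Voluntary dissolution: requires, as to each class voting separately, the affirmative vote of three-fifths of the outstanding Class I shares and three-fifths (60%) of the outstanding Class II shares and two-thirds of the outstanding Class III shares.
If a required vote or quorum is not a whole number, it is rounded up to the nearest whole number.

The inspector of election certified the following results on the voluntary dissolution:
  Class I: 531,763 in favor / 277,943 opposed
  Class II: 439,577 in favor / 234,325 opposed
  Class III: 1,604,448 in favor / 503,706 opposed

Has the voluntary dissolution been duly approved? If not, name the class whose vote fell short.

Approved — every class gave the required vote.

Class I: 3/5 of 886225 = 531735; 531,735 required, 531,763 in favor — approved.
Class II: 3/5 of 732628 = 439576.80, rounded up to 439577; 439,577 required, 439,577 in favor — approved.
Class III: 2/3 of 2406666 = 1604444; 1,604,444 required, 1,604,448 in favor — approved.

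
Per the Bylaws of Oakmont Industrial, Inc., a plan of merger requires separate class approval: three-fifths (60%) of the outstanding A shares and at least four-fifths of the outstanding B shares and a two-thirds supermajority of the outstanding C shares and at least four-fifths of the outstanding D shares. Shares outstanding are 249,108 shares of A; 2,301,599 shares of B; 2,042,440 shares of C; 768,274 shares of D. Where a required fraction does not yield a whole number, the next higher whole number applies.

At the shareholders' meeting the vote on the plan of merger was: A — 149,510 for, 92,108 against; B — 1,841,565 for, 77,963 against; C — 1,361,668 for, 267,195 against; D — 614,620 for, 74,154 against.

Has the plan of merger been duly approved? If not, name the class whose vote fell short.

A: 3/5 of 249108 = 149464.80, rounded up to 149465; 149,465 required, 149,510 in favor — approved.
B: 4/5 of 2301599 = 1841279.20, rounded up to 1841280; 1,841,280 required, 1,841,565 in favor — approved.
C: 2/3 of 2042440 = 1361626.67, rounded up to 1361627; 1,361,627 required, 1,361,668 in favor — approved.
D: 4/5 of 768274 = 614619.20, rounded up to 614620; 614,620 required, 614,620 in favor — approved.

Approved — every class gave the required vote.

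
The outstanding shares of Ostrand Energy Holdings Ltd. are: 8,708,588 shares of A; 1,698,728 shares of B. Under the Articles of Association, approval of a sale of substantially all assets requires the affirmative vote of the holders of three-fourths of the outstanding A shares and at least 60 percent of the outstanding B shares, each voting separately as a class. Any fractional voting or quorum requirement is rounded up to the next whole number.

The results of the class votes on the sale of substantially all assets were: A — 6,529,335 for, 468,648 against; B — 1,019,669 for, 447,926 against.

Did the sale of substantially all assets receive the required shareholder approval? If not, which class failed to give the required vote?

A: 3/4 of 8708588 = 6531441; 6,531,441 required, 6,529,335 in favor — not approved.
B: 3/5 of 1698728 = 1019236.80, rounded up to 1019237; 1,019,237 required, 1,019,669 in favor — approved.

Not approved — the A shares did not give the required vote.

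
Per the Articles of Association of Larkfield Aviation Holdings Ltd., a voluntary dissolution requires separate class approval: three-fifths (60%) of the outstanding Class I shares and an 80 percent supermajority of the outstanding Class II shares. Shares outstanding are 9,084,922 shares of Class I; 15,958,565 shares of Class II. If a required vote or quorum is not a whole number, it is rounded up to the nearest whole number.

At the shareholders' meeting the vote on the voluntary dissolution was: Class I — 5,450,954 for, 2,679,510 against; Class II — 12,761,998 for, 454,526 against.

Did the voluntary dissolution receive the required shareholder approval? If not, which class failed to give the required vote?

Not approved — the Class II shares did not give the required vote.

Class I: 3/5 of 9084922 = 5450953.20, rounded up to 5450954; 5,450,954 required, 5,450,954 in favor — approved.
Class II: 4/5 of 15958565 = 12766852; 12,766,852 required, 12,761,998 in favor — not approved.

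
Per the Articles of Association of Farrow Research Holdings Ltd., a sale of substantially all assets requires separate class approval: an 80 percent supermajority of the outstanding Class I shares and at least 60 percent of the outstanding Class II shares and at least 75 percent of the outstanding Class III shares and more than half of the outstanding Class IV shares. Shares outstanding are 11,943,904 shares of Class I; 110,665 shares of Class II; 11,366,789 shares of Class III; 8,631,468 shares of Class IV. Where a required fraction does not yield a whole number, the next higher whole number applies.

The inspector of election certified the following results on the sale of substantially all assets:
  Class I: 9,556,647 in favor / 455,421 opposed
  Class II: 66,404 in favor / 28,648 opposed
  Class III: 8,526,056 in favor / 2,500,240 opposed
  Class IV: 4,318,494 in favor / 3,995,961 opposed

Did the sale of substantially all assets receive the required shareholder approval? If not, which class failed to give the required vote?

Approved — every class gave the required vote.

Class I: 4/5 of 11943904 = 9555123.20, rounded up to 9555124; 9,555,124 required, 9,556,647 in favor — approved.
Class II: 3/5 of 110665 = 66399; 66,399 required, 66,404 in favor — approved.
Class III: 3/4 of 11366789 = 8525091.75, rounded up to 8525092; 8,525,092 required, 8,526,056 in favor — approved.
Class IV: a majority of 8631468 is 4315735; 4,315,735 required, 4,318,494 in favor — approved.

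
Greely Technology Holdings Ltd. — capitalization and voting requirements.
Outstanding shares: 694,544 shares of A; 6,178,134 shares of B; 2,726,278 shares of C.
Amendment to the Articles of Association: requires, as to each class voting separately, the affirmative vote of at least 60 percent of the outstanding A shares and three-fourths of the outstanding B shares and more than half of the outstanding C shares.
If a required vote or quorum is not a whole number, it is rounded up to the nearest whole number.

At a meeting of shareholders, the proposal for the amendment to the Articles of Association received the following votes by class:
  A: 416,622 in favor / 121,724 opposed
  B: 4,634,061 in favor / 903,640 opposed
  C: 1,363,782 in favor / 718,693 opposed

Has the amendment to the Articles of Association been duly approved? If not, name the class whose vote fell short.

A: 3/5 of 694544 = 416726.40, rounded up to 416727; 416,727 required, 416,622 in favor — not approved.
B: 3/4 of 6178134 = 4633600.50, rounded up to 4633601; 4,633,601 required, 4,634,061 in favor — approved.
C: a majority of 2726278 is 1363140; 1,363,140 required, 1,363,782 in favor — approved.

Not approved — the A shares did not give the required vote.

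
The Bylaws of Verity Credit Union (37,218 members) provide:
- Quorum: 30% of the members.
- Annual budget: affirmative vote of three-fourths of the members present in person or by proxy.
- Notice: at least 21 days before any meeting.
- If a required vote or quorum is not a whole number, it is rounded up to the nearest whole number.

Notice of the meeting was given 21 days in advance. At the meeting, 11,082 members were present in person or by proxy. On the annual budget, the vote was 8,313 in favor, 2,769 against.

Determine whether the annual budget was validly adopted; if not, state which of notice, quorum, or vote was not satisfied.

Invalid — quorum requirement not satisfied.

Notice: 21 days given; 21 required. Satisfied.
Quorum: 30% of 37,218 = 11,165.40, rounded up to 11,166; 11,082 present. Not satisfied.
Vote: requires three-fourths of those present (11,082); 3/4 of 11082 = 8311.50, rounded up to 8312, so 8,312 needed; 8,313 in favor. Satisfied.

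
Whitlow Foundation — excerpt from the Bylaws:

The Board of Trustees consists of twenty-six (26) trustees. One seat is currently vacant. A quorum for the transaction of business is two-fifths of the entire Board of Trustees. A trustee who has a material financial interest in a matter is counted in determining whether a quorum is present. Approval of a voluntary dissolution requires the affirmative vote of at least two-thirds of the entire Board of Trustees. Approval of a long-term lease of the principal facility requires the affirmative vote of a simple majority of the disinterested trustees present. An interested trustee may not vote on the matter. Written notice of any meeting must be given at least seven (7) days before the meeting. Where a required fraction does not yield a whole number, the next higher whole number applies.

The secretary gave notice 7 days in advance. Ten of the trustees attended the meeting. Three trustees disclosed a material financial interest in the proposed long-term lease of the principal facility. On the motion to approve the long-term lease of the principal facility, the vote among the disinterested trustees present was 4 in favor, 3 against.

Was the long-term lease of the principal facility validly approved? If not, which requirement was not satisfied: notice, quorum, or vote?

Notice: 7 days given; 7 required (7 ≥ 7). Satisfied.
Quorum: 10 present (interested trustees count toward quorum); quorum is 11. Not satisfied.
Vote: the long-term lease of the principal facility requires a majority of the disinterested trustees present (10 − 3 = 7). A majority of 7 is 4, so 4 affirmative votes are needed; 4 voted in favor. Satisfied. (Moot — without a quorum no business can be validly transacted.)

Invalid — quorum requirement not satisfied.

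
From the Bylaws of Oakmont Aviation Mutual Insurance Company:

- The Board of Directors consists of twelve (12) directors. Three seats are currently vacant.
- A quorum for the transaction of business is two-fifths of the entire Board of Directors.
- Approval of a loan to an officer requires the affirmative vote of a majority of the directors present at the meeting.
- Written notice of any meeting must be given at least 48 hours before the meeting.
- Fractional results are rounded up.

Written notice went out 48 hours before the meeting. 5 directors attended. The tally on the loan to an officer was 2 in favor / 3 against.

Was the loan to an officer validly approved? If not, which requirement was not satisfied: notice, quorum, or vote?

Notice: 48 hours given; 48 required (48 ≥ 48). Satisfied.
Quorum: 5 present; quorum is 5. Satisfied.
Vote: the loan to an officer requires a majority of the directors present (5). A majority of 5 is 3, so 3 affirmative votes are needed; 2 voted in favor. Not satisfied.

Invalid — vote requirement not satisfied.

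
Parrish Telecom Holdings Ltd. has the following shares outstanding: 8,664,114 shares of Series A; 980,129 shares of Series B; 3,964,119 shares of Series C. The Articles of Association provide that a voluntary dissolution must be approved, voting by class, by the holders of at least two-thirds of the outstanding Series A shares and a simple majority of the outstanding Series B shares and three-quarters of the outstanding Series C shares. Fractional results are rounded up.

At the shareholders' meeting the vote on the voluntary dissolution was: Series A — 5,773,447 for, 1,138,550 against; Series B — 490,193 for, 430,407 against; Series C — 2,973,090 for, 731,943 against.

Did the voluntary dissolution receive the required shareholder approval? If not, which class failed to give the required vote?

Series A: 2/3 of 8664114 = 5776076; 5,776,076 required, 5,773,447 in favor — not approved.
Series B: a majority of 980129 is 490065; 490,065 required, 490,193 in favor — approved.
Series C: 3/4 of 3964119 = 2973089.25, rounded up to 2973090; 2,973,090 required, 2,973,090 in favor — approved.

Not approved — the Series A shares did not give the required vote.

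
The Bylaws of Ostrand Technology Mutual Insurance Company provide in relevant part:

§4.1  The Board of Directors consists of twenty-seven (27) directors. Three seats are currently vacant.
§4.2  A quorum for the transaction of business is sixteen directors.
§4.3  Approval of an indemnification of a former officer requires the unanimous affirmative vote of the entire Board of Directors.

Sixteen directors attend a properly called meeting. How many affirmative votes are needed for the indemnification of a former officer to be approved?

27

The indemnification of a former officer requires the unanimous vote of the entire Board of Directors (27).
Unanimous means all 27.
(Only 16 can vote, so the indemnification of a former officer cannot pass at this meeting, but the required vote is still 27.)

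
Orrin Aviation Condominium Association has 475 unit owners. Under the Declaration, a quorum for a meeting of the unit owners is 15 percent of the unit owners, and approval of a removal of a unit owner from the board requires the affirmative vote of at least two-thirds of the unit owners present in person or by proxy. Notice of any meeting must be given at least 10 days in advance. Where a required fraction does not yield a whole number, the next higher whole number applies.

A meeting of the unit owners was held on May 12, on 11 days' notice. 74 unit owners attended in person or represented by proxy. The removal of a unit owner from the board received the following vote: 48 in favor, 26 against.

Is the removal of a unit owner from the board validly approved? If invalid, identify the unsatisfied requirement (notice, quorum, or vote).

Invalid — vote requirement not satisfied.

Notice: 11 days given; 10 required. Satisfied.
Quorum: 15% of 475 = 71.25, rounded up to 72; 74 present. Satisfied.
Vote: requires two-thirds of those present (74); 2/3 of 74 = 49.33, rounded up to 50, so 50 needed; 48 in favor. Not satisfied.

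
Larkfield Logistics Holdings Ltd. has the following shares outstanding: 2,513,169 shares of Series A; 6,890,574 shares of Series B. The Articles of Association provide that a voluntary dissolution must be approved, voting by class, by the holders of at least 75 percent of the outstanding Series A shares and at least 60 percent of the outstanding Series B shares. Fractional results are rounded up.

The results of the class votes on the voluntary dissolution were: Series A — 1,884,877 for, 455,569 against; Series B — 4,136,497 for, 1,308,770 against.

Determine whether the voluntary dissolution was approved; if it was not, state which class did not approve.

Series A: 3/4 of 2513169 = 1884876.75, rounded up to 1884877; 1,884,877 required, 1,884,877 in favor — approved.
Series B: 3/5 of 6890574 = 4134344.40, rounded up to 4134345; 4,134,345 required, 4,136,497 in favor — approved.

Approved — every class gave the required vote.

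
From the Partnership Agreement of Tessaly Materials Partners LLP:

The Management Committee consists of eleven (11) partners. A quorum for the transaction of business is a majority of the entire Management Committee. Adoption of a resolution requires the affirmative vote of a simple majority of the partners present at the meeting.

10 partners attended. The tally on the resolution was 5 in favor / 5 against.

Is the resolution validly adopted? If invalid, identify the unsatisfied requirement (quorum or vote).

Invalid — vote requirement not satisfied.

Quorum: 10 present; quorum is 6. Satisfied.
Vote: the resolution requires a majority of the partners present (10). A majority of 10 is 6, so 6 affirmative votes are needed; 5 voted in favor. Not satisfied.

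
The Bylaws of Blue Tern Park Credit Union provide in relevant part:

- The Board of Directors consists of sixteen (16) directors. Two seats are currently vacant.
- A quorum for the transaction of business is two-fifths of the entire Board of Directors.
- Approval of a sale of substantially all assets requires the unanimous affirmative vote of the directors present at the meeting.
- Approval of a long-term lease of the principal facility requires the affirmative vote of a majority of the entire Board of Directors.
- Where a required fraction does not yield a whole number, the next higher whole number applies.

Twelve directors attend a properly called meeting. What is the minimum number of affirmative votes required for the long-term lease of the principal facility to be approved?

The long-term lease of the principal facility requires a majority of the entire Board of Directors (16).
A majority of 16 is 9.

9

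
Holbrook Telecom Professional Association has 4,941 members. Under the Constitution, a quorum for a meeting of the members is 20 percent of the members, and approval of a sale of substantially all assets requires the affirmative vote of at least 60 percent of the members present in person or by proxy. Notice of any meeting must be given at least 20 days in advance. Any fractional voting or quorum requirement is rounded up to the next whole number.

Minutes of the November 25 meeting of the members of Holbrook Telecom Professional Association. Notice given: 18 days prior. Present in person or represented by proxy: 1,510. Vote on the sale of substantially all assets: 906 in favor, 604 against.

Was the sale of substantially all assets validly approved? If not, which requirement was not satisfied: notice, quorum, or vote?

Notice: 18 days given; 20 required. Not satisfied.
Quorum: 20% of 4,941 = 988.20, rounded up to 989; 1,510 present. Satisfied.
Vote: requires three-fifths of those present (1,510); 3/5 of 1510 = 906, so 906 needed; 906 in favor. Satisfied.

Invalid — notice requirement not satisfied.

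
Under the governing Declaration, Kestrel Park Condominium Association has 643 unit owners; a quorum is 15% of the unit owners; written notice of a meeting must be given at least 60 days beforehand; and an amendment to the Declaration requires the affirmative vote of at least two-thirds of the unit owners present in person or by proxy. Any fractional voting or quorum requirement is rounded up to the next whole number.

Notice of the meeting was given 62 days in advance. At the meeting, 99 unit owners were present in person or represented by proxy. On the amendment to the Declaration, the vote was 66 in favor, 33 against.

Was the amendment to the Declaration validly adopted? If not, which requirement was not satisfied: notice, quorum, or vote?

Notice: 62 days given; 60 required. Satisfied.
Quorum: 15% of 643 = 96.45, rounded up to 97; 99 present. Satisfied.
Vote: requires two-thirds of those present (99); 2/3 of 99 = 66, so 66 needed; 66 in favor. Satisfied.

Valid — all requirements satisfied.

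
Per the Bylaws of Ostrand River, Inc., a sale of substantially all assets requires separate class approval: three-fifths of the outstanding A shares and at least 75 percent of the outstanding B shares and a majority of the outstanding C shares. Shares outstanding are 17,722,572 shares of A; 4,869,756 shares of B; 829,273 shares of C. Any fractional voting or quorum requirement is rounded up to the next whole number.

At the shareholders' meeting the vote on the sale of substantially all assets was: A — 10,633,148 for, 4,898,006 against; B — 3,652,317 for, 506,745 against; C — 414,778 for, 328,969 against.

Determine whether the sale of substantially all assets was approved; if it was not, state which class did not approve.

A: 3/5 of 17722572 = 10633543.20, rounded up to 10633544; 10,633,544 required, 10,633,148 in favor — not approved.
B: 3/4 of 4869756 = 3652317; 3,652,317 required, 3,652,317 in favor — approved.
C: a majority of 829273 is 414637; 414,637 required, 414,778 in favor — approved.

Not approved — the A shares did not give the required vote.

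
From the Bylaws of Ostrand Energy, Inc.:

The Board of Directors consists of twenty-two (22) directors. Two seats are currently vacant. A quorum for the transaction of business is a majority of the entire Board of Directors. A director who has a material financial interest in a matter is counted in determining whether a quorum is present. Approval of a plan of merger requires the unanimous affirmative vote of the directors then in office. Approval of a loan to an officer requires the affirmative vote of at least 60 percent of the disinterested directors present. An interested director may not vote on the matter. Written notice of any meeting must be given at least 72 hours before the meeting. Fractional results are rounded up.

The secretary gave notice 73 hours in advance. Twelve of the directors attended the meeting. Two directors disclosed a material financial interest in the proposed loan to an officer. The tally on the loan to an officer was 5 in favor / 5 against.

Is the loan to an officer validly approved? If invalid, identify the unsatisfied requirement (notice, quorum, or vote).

Notice: 73 hours given; 72 required (73 ≥ 72). Satisfied.
Quorum: 12 present (interested directors count toward quorum); quorum is 12. Satisfied.
Vote: the loan to an officer requires three-fifths of the disinterested directors present (12 − 2 = 10). 3/5 of 10 = 6, so 6 affirmative votes are needed; 5 voted in favor. Not satisfied.

Invalid — vote requirement not satisfied.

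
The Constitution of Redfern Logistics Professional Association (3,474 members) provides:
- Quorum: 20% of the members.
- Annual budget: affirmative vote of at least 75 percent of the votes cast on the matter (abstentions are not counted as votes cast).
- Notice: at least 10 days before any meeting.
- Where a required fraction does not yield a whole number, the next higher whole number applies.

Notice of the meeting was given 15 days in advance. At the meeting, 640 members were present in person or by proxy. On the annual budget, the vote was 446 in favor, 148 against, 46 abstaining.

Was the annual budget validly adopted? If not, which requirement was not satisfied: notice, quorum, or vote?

Invalid — quorum requirement not satisfied.

Notice: 15 days given; 10 required. Satisfied.
Quorum: 20% of 3,474 = 694.80, rounded up to 695; 640 present. Not satisfied.
Vote: requires three-fourths of the votes cast (640 − 46 abstaining = 594); 3/4 of 594 = 445.50, rounded up to 446, so 446 needed; 446 in favor. Satisfied.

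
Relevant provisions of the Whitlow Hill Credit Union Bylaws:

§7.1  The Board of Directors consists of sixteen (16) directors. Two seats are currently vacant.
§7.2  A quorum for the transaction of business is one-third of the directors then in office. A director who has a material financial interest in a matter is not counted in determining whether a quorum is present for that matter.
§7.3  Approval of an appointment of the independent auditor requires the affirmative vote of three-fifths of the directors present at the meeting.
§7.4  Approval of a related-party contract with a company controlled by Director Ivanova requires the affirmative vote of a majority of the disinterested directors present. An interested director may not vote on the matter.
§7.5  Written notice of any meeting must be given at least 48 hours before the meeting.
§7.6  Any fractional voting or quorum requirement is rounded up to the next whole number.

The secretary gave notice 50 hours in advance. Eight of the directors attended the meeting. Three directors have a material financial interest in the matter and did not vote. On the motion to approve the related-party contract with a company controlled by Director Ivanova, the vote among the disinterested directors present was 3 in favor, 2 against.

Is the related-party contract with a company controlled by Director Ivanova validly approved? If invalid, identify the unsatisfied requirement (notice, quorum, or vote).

Notice: 50 hours given; 48 required (50 ≥ 48). Satisfied.
Quorum: 8 present, but the 3 interested directors do not count, leaving 5. Quorum is 5. Satisfied.
Vote: the related-party contract with a company controlled by Director Ivanova requires a majority of the disinterested directors present (8 − 3 = 5). A majority of 5 is 3, so 3 affirmative votes are needed; 3 voted in favor. Satisfied.

Valid — all requirements satisfied.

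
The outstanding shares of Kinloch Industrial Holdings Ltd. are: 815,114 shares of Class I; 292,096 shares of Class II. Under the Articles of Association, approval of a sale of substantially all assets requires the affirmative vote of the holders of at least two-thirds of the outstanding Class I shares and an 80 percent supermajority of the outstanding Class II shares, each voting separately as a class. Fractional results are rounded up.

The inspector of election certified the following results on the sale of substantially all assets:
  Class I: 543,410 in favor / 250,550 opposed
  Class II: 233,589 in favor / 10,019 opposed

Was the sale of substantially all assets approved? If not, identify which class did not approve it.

Class I: 2/3 of 815114 = 543409.33, rounded up to 543410; 543,410 required, 543,410 in favor — approved.
Class II: 4/5 of 292096 = 233676.80, rounded up to 233677; 233,677 required, 233,589 in favor — not approved.

Not approved — the Class II shares did not give the required vote.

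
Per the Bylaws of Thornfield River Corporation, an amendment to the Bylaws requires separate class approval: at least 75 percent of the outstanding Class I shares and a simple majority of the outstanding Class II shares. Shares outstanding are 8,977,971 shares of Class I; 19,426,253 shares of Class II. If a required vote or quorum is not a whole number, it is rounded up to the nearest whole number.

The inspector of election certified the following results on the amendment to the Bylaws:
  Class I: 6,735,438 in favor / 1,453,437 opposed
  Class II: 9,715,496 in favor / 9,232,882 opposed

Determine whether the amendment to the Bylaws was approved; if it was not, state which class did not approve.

Class I: 3/4 of 8977971 = 6733478.25, rounded up to 6733479; 6,733,479 required, 6,735,438 in favor — approved.
Class II: a majority of 19426253 is 9713127; 9,713,127 required, 9,715,496 in favor — approved.

Approved — every class gave the required vote.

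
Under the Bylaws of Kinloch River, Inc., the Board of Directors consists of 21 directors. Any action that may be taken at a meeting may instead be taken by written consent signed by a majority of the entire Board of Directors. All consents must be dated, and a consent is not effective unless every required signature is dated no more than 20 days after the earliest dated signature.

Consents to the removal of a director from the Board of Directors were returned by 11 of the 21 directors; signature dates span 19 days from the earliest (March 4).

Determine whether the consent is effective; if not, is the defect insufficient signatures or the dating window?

Effective — both the signature and dating-window requirements are satisfied.

Signatures required: a majority of 21 — a majority of 21 is 11, so 11 needed; 11 signed. Sufficient.
Dating window: the latest signature is 19 days after the earliest; the limit is 20 days. Within the window.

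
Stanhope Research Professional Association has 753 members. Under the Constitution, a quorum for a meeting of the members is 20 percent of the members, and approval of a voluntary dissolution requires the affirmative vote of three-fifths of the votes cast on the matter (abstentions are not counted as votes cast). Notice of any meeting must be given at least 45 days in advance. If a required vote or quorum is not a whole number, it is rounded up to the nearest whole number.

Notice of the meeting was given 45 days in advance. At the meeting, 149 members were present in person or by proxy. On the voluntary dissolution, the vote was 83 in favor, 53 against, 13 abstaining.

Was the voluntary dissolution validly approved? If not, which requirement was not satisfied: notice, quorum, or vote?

Invalid — quorum requirement not satisfied.

Notice: 45 days given; 45 required. Satisfied.
Quorum: 20% of 753 = 150.60, rounded up to 151; 149 present. Not satisfied.
Vote: requires three-fifths of the votes cast (149 − 13 abstaining = 136); 3/5 of 136 = 81.60, rounded up to 82, so 82 needed; 83 in favor. Satisfied.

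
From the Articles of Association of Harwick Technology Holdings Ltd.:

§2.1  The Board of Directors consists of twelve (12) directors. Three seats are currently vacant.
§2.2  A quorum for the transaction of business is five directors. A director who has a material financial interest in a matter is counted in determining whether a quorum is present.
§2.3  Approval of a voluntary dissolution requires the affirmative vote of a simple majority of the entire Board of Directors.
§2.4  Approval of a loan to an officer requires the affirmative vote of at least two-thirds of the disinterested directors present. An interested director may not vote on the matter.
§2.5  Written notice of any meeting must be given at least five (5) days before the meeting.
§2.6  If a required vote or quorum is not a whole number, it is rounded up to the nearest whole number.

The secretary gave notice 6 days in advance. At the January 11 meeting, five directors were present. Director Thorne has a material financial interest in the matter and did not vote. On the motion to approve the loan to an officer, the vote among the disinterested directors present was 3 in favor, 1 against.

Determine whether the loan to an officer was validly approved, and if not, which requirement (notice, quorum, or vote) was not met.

Valid — all requirements satisfied.

Notice: 6 days given; 5 required (6 ≥ 5). Satisfied.
Quorum: 5 present (interested directors count toward quorum); quorum is 5. Satisfied.
Vote: the loan to an officer requires two-thirds of the disinterested directors present (5 − 1 = 4). 2/3 of 4 = 2.67, rounded up to 3, so 3 affirmative votes are needed; 3 voted in favor. Satisfied.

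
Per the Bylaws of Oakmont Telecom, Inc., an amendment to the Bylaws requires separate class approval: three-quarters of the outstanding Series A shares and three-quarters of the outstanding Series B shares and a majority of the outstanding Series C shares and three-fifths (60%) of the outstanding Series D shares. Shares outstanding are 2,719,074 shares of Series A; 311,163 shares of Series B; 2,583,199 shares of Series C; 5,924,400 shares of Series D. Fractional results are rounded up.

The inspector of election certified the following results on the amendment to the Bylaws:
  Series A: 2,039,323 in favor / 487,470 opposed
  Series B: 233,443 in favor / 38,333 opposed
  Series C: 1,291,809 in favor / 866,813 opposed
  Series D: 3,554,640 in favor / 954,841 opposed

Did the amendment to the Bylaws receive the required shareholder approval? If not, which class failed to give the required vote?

Approved — every class gave the required vote.

Series A: 3/4 of 2719074 = 2039305.50, rounded up to 2039306; 2,039,306 required, 2,039,323 in favor — approved.
Series B: 3/4 of 311163 = 233372.25, rounded up to 233373; 233,373 required, 233,443 in favor — approved.
Series C: a majority of 2583199 is 1291600; 1,291,600 required, 1,291,809 in favor — approved.
Series D: 3/5 of 5924400 = 3554640; 3,554,640 required, 3,554,640 in favor — approved.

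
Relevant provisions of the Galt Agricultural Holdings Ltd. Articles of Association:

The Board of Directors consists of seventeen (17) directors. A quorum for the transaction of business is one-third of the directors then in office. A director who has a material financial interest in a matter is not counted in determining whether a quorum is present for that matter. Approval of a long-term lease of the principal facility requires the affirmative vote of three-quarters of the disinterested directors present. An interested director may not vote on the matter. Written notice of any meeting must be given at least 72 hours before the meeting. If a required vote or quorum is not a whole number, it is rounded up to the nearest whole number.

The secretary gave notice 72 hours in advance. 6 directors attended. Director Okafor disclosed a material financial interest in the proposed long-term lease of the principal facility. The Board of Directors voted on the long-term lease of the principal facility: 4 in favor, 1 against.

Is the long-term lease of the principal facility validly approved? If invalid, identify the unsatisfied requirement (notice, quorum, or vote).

Invalid — quorum requirement not satisfied.

Notice: 72 hours given; 72 required (72 ≥ 72). Satisfied.
Quorum: 6 present, but the 1 interested director does not count, leaving 5. Quorum is 6. Not satisfied.
Vote: the long-term lease of the principal facility requires three-fourths of the disinterested directors present (6 − 1 = 5). 3/4 of 5 = 3.75, rounded up to 4, so 4 affirmative votes are needed; 4 voted in favor. Satisfied. (Moot — without a quorum no business can be validly transacted.)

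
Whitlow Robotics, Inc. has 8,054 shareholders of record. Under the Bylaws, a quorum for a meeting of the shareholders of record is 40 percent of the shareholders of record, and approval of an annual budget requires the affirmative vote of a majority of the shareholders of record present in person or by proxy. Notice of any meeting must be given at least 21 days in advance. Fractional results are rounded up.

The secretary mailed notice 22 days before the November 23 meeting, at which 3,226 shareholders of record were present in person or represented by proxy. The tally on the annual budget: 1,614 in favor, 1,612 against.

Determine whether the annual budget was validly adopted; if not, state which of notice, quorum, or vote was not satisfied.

Valid — all requirements satisfied.

Notice: 22 days given; 21 required. Satisfied.
Quorum: 40% of 8,054 = 3,221.60, rounded up to 3,222; 3,226 present. Satisfied.
Vote: requires a majority of those present (3,226); a majority of 3226 is 1614, so 1,614 needed; 1,614 in favor. Satisfied.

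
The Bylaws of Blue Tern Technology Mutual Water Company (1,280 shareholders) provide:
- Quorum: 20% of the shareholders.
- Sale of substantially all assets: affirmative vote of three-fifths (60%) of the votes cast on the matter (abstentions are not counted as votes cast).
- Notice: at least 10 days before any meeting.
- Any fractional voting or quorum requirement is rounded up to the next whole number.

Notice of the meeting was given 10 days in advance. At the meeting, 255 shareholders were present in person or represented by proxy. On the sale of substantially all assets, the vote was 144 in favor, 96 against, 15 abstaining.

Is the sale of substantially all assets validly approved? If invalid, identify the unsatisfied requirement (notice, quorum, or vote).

Notice: 10 days given; 10 required. Satisfied.
Quorum: 20% of 1,280 = 256; 255 present. Not satisfied.
Vote: requires three-fifths of the votes cast (255 − 15 abstaining = 240); 3/5 of 240 = 144, so 144 needed; 144 in favor. Satisfied.

Invalid — quorum requirement not satisfied.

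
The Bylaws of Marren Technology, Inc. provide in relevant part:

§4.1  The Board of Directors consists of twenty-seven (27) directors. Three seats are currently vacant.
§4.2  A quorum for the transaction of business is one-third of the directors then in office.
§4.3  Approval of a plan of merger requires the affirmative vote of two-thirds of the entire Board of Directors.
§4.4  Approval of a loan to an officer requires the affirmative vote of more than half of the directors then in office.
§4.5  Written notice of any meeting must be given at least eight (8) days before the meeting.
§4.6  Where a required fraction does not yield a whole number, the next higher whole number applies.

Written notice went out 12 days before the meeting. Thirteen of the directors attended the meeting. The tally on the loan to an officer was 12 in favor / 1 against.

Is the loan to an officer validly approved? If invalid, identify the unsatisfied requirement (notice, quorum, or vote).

Invalid — vote requirement not satisfied.

Notice: 12 days given; 8 required (12 ≥ 8). Satisfied.
Quorum: 13 present; quorum is 8. Satisfied.
Vote: the loan to an officer requires a majority of the directors then in office (24). A majority of 24 is 13, so 13 affirmative votes are needed; 12 voted in favor. Not satisfied.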